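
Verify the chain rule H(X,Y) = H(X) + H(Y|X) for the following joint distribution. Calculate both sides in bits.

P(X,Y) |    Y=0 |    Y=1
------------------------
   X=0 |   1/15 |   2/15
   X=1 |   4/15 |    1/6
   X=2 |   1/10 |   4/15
H(X,Y) = 2.4281, H(X) = 1.5179, H(Y|X) = 0.9102 (all in bits)

Chain rule: H(X,Y) = H(X) + H(Y|X)

Left side — joint entropy directly:
H(X,Y) = -Σ p(x,y) log p(x,y) = 2.4281 bits

Right side — compute H(Y|X) from the conditional distributions:
P(X) = (1/5, 13/30, 11/30), so H(X) = 1.5179 bits
H(Y|X) = Σ_x P(X=x) · H(Y|X=x):
  P(Y|X=0) = (1/3, 2/3), H(Y|X=0) = 0.9183, weight P(X=0) = 1/5
  P(Y|X=1) = (8/13, 5/13), H(Y|X=1) = 0.9612, weight P(X=1) = 13/30
  P(Y|X=2) = (3/11, 8/11), H(Y|X=2) = 0.8454, weight P(X=2) = 11/30
H(Y|X) = 0.9102 bits

H(X) + H(Y|X) = 1.5179 + 0.9102 = 2.4281 bits

Both sides equal 2.4281 bits. ✓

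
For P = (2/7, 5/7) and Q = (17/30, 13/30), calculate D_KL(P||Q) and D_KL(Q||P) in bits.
D_KL(P||Q) = 0.2328, D_KL(Q||P) = 0.2474

KL divergence is not symmetric: D_KL(P||Q) ≠ D_KL(Q||P) in general.

D_KL(P||Q) = 0.2328 bits
D_KL(Q||P) = 0.2474 bits

No, they are not equal!

This asymmetry is why KL divergence is not a true distance metric.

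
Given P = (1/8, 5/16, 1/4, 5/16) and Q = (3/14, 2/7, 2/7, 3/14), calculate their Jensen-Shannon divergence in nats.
0.0114 nats

Jensen-Shannon divergence is:
JSD(P||Q) = 0.5 × D_KL(P||M) + 0.5 × D_KL(Q||M)
where M = 0.5 × (P + Q) is the mixture distribution.

M = 0.5 × (1/8, 5/16, 1/4, 5/16) + 0.5 × (3/14, 2/7, 2/7, 3/14) = (0.169643, 0.299107, 0.267857, 0.263393)

D_KL(P||M) = 0.0117 nats
D_KL(Q||M) = 0.0112 nats

JSD(P||Q) = 0.5 × 0.0117 + 0.5 × 0.0112 = 0.0114 nats

Unlike KL divergence, JSD is symmetric and bounded: 0 ≤ JSD ≤ log(2).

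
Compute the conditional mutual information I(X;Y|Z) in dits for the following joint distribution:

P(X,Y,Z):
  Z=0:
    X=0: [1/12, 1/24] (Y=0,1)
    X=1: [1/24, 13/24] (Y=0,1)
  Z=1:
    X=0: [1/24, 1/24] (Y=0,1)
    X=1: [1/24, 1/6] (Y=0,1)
0.0490 dits

Conditional mutual information: I(X;Y|Z) = H(X|Z) + H(Y|Z) - H(X,Y|Z)

H(Z) = 0.2622
H(X,Z) = 0.4813 → H(X|Z) = 0.2191
H(Y,Z) = 0.4813 → H(Y|Z) = 0.2191
H(X,Y,Z) = 0.6514 → H(X,Y|Z) = 0.3892

I(X;Y|Z) = 0.2191 + 0.2191 - 0.3892 = 0.0490 dits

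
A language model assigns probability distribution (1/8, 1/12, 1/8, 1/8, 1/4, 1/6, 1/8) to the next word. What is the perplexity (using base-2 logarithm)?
6.6326

Perplexity is 2^H (or exp(H) for natural log).

First, H = -Σ p log p = 2.7296 bits
Perplexity = 2^2.7296 = 6.6326

Interpretation: The model's uncertainty is equivalent to choosing uniformly among 6.6 options.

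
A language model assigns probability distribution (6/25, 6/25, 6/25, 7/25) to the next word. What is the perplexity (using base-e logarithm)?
3.9907

Perplexity is e^H (or exp(H) for natural log).

First, H = -Σ p log p = 1.3840 nats
Perplexity = e^1.3840 = 3.9907

Interpretation: The model's uncertainty is equivalent to choosing uniformly among 4.0 options.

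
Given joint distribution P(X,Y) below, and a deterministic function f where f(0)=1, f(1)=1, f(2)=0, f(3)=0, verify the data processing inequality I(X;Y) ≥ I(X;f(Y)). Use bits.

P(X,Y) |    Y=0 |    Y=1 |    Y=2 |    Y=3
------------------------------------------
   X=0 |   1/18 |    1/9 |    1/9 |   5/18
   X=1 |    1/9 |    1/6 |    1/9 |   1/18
I(X;Y) = 0.1294, I(X;f(Y)) = 0.0773, inequality holds: 0.1294 ≥ 0.0773

Data Processing Inequality: For any Markov chain X → Y → Z, we have I(X;Y) ≥ I(X;Z).

Here Z = f(Y) is a deterministic function of Y, forming X → Y → Z.

Original I(X;Y) = 0.1294 bits

After applying f:
P(X,Z) where Z=f(Y):
- P(X,Z=0) = P(X,Y=2) + P(X,Y=3)
- P(X,Z=1) = P(X,Y=0) + P(X,Y=1)

I(X;Z) = I(X;f(Y)) = 0.0773 bits

Verification: 0.1294 ≥ 0.0773 ✓

Information cannot be created by processing; the function f can only lose information about X.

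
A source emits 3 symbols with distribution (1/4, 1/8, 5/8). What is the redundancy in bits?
0.2862 bits

Redundancy measures how far a source is from maximum entropy:
R = H_max - H(X)

Maximum entropy for 3 symbols: H_max = log_2(3) = 1.5850 bits
Actual entropy: H(X) = 1.2988 bits
Redundancy: R = 1.5850 - 1.2988 = 0.2862 bits

This redundancy represents potential for compression: the source could be compressed by 0.2862 bits per symbol.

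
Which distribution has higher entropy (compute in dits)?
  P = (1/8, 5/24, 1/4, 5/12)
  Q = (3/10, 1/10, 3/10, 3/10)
Q

Computing entropies in dits:
H(P) = 0.5637
H(Q) = 0.5706

Distribution Q has higher entropy.

Intuition: The distribution closer to uniform (more spread out) has higher entropy.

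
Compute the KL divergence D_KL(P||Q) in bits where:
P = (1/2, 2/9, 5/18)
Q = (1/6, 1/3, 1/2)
0.4269 bits

KL divergence: D_KL(P||Q) = Σ p(x) log(p(x)/q(x))

Computing term by term:
  x=0: 1/2 × log_2[(1/2)/(1/6)] = 1/2 × 1.5850 = 0.7925
  x=1: 2/9 × log_2[(2/9)/(1/3)] = 2/9 × -0.5850 = -0.1300
  x=2: 5/18 × log_2[(5/18)/(1/2)] = 5/18 × -0.8480 = -0.2356

D_KL(P||Q) = 0.4269 bits

Note: KL divergence is always non-negative and equals 0 iff P = Q.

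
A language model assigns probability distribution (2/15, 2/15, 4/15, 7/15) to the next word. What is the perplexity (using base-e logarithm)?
3.4745

Perplexity is e^H (or exp(H) for natural log).

First, H = -Σ p log p = 1.2454 nats
Perplexity = e^1.2454 = 3.4745

Interpretation: The model's uncertainty is equivalent to choosing uniformly among 3.5 options.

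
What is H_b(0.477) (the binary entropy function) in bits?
0.9985 bits

The binary entropy function is:
H(p) = -p log(p) - (1-p) log(1-p)

H(0.477) = -0.477 × log_2(0.477) - 0.523 × log_2(0.523)
H(0.477) = 0.9985 bits

Note: Binary entropy is maximized at p=0.5 (H=1 bit) and minimized at p=0 or p=1 (H=0).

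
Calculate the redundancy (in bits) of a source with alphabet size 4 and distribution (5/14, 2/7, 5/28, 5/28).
0.0655 bits

Redundancy measures how far a source is from maximum entropy:
R = H_max - H(X)

Maximum entropy for 4 symbols: H_max = log_2(4) = 2.0000 bits
Actual entropy: H(X) = 1.9345 bits
Redundancy: R = 2.0000 - 1.9345 = 0.0655 bits

This redundancy represents potential for compression: the source could be compressed by 0.0655 bits per symbol.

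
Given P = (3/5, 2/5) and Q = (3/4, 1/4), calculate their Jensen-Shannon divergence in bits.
0.0186 bits

Jensen-Shannon divergence is:
JSD(P||Q) = 0.5 × D_KL(P||M) + 0.5 × D_KL(Q||M)
where M = 0.5 × (P + Q) is the mixture distribution.

M = 0.5 × (3/5, 2/5) + 0.5 × (3/4, 1/4) = (27/40, 13/40)

D_KL(P||M) = 0.0179 bits
D_KL(Q||M) = 0.0194 bits

JSD(P||Q) = 0.5 × 0.0179 + 0.5 × 0.0194 = 0.0186 bits

Unlike KL divergence, JSD is symmetric and bounded: 0 ≤ JSD ≤ log(2).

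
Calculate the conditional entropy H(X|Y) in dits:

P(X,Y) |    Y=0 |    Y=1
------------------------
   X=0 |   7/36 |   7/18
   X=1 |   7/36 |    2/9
0.2910 dits

Using the chain rule: H(X|Y) = H(X,Y) - H(Y)

First, compute H(X,Y) = 0.5813 dits

Marginal P(Y) = (7/18, 11/18)
H(Y) = 0.2902 dits

H(X|Y) = H(X,Y) - H(Y) = 0.5813 - 0.2902 = 0.2910 dits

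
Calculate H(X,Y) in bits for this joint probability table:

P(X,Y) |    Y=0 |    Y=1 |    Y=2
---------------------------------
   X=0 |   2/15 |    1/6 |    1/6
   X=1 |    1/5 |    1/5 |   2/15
2.5656 bits

Joint entropy is H(X,Y) = -Σ_{x,y} p(x,y) log p(x,y).

Summing over all non-zero entries:
H(X,Y) = -[2/15·log_2(2/15) + 1/6·log_2(1/6) + 1/6·log_2(1/6) + 1/5·log_2(1/5) + 1/5·log_2(1/5) + 2/15·log_2(2/15)]
H(X,Y) = 2.5656 bits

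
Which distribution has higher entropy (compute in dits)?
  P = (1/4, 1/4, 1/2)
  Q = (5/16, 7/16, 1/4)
Q

Computing entropies in dits:
H(P) = 0.4515
H(Q) = 0.4654

Distribution Q has higher entropy.

Intuition: The distribution closer to uniform (more spread out) has higher entropy.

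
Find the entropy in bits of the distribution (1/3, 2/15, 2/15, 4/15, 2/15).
2.1996 bits

Shannon entropy is H(X) = -Σ p(x) log p(x).

For P = (1/3, 2/15, 2/15, 4/15, 2/15):
H = -1/3 × log_2(1/3) -2/15 × log_2(2/15) -2/15 × log_2(2/15) -4/15 × log_2(4/15) -2/15 × log_2(2/15)
H = 2.1996 bits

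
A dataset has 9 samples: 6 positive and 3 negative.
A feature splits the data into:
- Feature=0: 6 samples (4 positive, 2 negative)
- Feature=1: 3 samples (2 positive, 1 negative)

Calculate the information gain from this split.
0.0000 bits

Information Gain = H(Y) - H(Y|Feature)

Before split:
P(positive) = 6/9 = 0.6667
H(Y) = 0.9183 bits

After split:
Feature=0: H = 0.9183 bits (weight = 6/9)
Feature=1: H = 0.9183 bits (weight = 3/9)
H(Y|Feature) = (6/9)×0.9183 + (3/9)×0.9183 = 0.9183 bits

Information Gain = 0.9183 - 0.9183 = 0.0000 bits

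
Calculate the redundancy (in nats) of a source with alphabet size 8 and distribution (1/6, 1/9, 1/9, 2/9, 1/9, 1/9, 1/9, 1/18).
0.0653 nats

Redundancy measures how far a source is from maximum entropy:
R = H_max - H(X)

Maximum entropy for 8 symbols: H_max = log_e(8) = 2.0794 nats
Actual entropy: H(X) = 2.0141 nats
Redundancy: R = 2.0794 - 2.0141 = 0.0653 nats

This redundancy represents potential for compression: the source could be compressed by 0.0653 nats per symbol.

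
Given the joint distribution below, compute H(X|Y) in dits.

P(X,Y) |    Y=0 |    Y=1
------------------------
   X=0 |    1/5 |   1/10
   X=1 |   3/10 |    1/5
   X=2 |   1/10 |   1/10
0.4442 dits

Using the chain rule: H(X|Y) = H(X,Y) - H(Y)

First, compute H(X,Y) = 0.7365 dits

Marginal P(Y) = (3/5, 2/5)
H(Y) = 0.2923 dits

H(X|Y) = H(X,Y) - H(Y) = 0.7365 - 0.2923 = 0.4442 dits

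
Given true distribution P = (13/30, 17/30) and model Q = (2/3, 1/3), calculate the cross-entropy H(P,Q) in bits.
1.1516 bits

Cross-entropy: H(P,Q) = -Σ p(x) log q(x)

Alternatively: H(P,Q) = H(P) + D_KL(P||Q)
H(P) = 0.9871 bits
D_KL(P||Q) = 0.1645 bits

H(P,Q) = 0.9871 + 0.1645 = 1.1516 bits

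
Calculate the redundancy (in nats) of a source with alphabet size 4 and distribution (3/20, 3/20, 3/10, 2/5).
0.0895 nats

Redundancy measures how far a source is from maximum entropy:
R = H_max - H(X)

Maximum entropy for 4 symbols: H_max = log_e(4) = 1.3863 nats
Actual entropy: H(X) = 1.2968 nats
Redundancy: R = 1.3863 - 1.2968 = 0.0895 nats

This redundancy represents potential for compression: the source could be compressed by 0.0895 nats per symbol.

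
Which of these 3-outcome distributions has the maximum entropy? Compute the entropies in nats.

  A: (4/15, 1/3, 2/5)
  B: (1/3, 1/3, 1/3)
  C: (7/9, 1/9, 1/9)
B

For a discrete distribution over n outcomes, entropy is maximized by the uniform distribution.

Computing entropies:
H(A) = 1.0852 nats
H(B) = 1.0986 nats
H(C) = 0.6837 nats

The uniform distribution (where all probabilities equal 1/3) achieves the maximum entropy of log_e(3) = 1.0986 nats.

Distribution B has the highest entropy.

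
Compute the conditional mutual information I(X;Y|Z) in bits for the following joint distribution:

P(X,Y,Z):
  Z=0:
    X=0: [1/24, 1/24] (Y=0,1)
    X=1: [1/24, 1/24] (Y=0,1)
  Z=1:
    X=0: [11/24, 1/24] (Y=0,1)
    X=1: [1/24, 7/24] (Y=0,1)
0.4210 bits

Conditional mutual information: I(X;Y|Z) = H(X|Z) + H(Y|Z) - H(X,Y|Z)

H(Z) = 0.6500
H(X,Z) = 1.6258 → H(X|Z) = 0.9758
H(Y,Z) = 1.6258 → H(Y|Z) = 0.9758
H(X,Y,Z) = 2.1806 → H(X,Y|Z) = 1.5306

I(X;Y|Z) = 0.9758 + 0.9758 - 1.5306 = 0.4210 bits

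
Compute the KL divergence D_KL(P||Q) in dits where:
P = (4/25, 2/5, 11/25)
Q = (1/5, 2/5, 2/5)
0.0027 dits

KL divergence: D_KL(P||Q) = Σ p(x) log(p(x)/q(x))

Computing term by term:
  x=0: 4/25 × log_10[(4/25)/(1/5)] = 4/25 × -0.0969 = -0.0155
  x=1: 2/5 × log_10[(2/5)/(2/5)] = 2/5 × 0.0000 = 0.0000
  x=2: 11/25 × log_10[(11/25)/(2/5)] = 11/25 × 0.0414 = 0.0182

D_KL(P||Q) = 0.0027 dits

Note: KL divergence is always non-negative and equals 0 iff P = Q.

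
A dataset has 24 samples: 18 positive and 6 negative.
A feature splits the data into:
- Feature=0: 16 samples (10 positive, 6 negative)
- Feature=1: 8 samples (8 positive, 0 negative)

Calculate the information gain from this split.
0.1750 bits

Information Gain = H(Y) - H(Y|Feature)

Before split:
P(positive) = 18/24 = 0.7500
H(Y) = 0.8113 bits

After split:
Feature=0: H = 0.9544 bits (weight = 16/24)
Feature=1: H = 0.0000 bits (weight = 8/24)
H(Y|Feature) = (16/24)×0.9544 + (8/24)×0.0000 = 0.6363 bits

Information Gain = 0.8113 - 0.6363 = 0.1750 bits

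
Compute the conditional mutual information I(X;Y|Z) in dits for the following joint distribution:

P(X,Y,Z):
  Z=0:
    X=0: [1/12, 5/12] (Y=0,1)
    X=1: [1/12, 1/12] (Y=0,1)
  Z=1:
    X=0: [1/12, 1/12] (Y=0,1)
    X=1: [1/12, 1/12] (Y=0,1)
0.0148 dits

Conditional mutual information: I(X;Y|Z) = H(X|Z) + H(Y|Z) - H(X,Y|Z)

H(Z) = 0.2764
H(X,Z) = 0.5396 → H(X|Z) = 0.2632
H(Y,Z) = 0.5396 → H(Y|Z) = 0.2632
H(X,Y,Z) = 0.7879 → H(X,Y|Z) = 0.5115

I(X;Y|Z) = 0.2632 + 0.2632 - 0.5115 = 0.0148 dits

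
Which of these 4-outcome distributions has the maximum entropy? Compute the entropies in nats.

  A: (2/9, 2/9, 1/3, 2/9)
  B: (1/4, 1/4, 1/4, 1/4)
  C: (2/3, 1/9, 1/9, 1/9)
B

For a discrete distribution over n outcomes, entropy is maximized by the uniform distribution.

Computing entropies:
H(A) = 1.3689 nats
H(B) = 1.3863 nats
H(C) = 1.0027 nats

The uniform distribution (where all probabilities equal 1/4) achieves the maximum entropy of log_e(4) = 1.3863 nats.

Distribution B has the highest entropy.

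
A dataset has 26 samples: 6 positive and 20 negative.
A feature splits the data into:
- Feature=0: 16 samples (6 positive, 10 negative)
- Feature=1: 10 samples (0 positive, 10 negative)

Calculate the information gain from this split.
0.1920 bits

Information Gain = H(Y) - H(Y|Feature)

Before split:
P(positive) = 6/26 = 0.2308
H(Y) = 0.7793 bits

After split:
Feature=0: H = 0.9544 bits (weight = 16/26)
Feature=1: H = 0.0000 bits (weight = 10/26)
H(Y|Feature) = (16/26)×0.9544 + (10/26)×0.0000 = 0.5873 bits

Information Gain = 0.7793 - 0.5873 = 0.1920 bits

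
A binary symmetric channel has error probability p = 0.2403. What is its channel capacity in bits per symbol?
0.2045 bits

For a binary symmetric channel (BSC) with error probability p:
Capacity C = 1 - H(p) bits per symbol

where H(p) = -p log₂(p) - (1-p) log₂(1-p) is the binary entropy function.

H(0.2403) = 0.7955 bits
C = 1 - 0.7955 = 0.2045 bits per symbol

This means we can reliably transmit up to 0.2045 bits of information per channel use.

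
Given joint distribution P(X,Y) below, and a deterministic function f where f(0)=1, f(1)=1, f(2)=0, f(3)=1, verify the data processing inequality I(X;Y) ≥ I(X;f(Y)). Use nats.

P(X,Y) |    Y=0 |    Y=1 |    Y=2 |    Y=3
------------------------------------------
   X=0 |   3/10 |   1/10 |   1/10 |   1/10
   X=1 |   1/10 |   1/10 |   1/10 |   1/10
I(X;Y) = 0.0322, I(X;f(Y)) = 0.0051, inequality holds: 0.0322 ≥ 0.0051

Data Processing Inequality: For any Markov chain X → Y → Z, we have I(X;Y) ≥ I(X;Z).

Here Z = f(Y) is a deterministic function of Y, forming X → Y → Z.

Original I(X;Y) = 0.0322 nats

After applying f:
P(X,Z) where Z=f(Y):
- P(X,Z=0) = P(X,Y=2)
- P(X,Z=1) = P(X,Y=0) + P(X,Y=1) + P(X,Y=3)

I(X;Z) = I(X;f(Y)) = 0.0051 nats

Verification: 0.0322 ≥ 0.0051 ✓

Information cannot be created by processing; the function f can only lose information about X.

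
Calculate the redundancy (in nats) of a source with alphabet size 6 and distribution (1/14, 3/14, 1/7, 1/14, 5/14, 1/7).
0.1610 nats

Redundancy measures how far a source is from maximum entropy:
R = H_max - H(X)

Maximum entropy for 6 symbols: H_max = log_e(6) = 1.7918 nats
Actual entropy: H(X) = 1.6308 nats
Redundancy: R = 1.7918 - 1.6308 = 0.1610 nats

This redundancy represents potential for compression: the source could be compressed by 0.1610 nats per symbol.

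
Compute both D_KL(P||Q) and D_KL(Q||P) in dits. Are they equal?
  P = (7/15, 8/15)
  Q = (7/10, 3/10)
D_KL(P||Q) = 0.0511, D_KL(Q||P) = 0.0483

KL divergence is not symmetric: D_KL(P||Q) ≠ D_KL(Q||P) in general.

D_KL(P||Q) = 0.0511 dits
D_KL(Q||P) = 0.0483 dits

No, they are not equal!

This asymmetry is why KL divergence is not a true distance metric.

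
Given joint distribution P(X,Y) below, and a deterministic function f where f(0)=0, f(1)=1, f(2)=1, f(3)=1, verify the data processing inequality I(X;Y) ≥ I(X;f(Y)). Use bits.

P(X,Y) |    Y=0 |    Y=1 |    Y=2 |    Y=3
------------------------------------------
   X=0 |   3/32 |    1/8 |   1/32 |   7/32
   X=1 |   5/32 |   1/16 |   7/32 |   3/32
I(X;Y) = 0.1751, I(X;f(Y)) = 0.0086, inequality holds: 0.1751 ≥ 0.0086

Data Processing Inequality: For any Markov chain X → Y → Z, we have I(X;Y) ≥ I(X;Z).

Here Z = f(Y) is a deterministic function of Y, forming X → Y → Z.

Original I(X;Y) = 0.1751 bits

After applying f:
P(X,Z) where Z=f(Y):
- P(X,Z=0) = P(X,Y=0)
- P(X,Z=1) = P(X,Y=1) + P(X,Y=2) + P(X,Y=3)

I(X;Z) = I(X;f(Y)) = 0.0086 bits

Verification: 0.1751 ≥ 0.0086 ✓

Information cannot be created by processing; the function f can only lose information about X.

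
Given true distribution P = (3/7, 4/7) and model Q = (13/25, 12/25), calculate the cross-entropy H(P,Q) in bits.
1.0094 bits

Cross-entropy: H(P,Q) = -Σ p(x) log q(x)

Alternatively: H(P,Q) = H(P) + D_KL(P||Q)
H(P) = 0.9852 bits
D_KL(P||Q) = 0.0242 bits

H(P,Q) = 0.9852 + 0.0242 = 1.0094 bits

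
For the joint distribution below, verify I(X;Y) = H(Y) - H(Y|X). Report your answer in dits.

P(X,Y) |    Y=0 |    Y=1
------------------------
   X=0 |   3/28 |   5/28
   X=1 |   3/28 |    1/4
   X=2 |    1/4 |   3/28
I(X;Y) = 0.0283 dits

Mutual information has multiple equivalent forms:
- I(X;Y) = H(X) - H(X|Y)
- I(X;Y) = H(Y) - H(Y|X)
- I(X;Y) = H(X) + H(Y) - H(X,Y)

Computing all quantities:
H(X) = 0.4748, H(Y) = 0.2999, H(X,Y) = 0.7464
H(X|Y) = 0.4465, H(Y|X) = 0.2716

Verification:
H(X) - H(X|Y) = 0.4748 - 0.4465 = 0.0283
H(Y) - H(Y|X) = 0.2999 - 0.2716 = 0.0283
H(X) + H(Y) - H(X,Y) = 0.4748 + 0.2999 - 0.7464 = 0.0283

All forms give I(X;Y) = 0.0283 dits. ✓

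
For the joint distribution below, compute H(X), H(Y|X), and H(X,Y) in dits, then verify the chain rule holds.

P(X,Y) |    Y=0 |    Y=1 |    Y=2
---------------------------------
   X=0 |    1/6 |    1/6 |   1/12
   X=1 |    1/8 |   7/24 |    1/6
H(X,Y) = 0.7480, H(X) = 0.2950, H(Y|X) = 0.4530 (all in dits)

Chain rule: H(X,Y) = H(X) + H(Y|X)

Left side — joint entropy directly:
H(X,Y) = -Σ p(x,y) log p(x,y) = 0.7480 dits

Right side — compute H(Y|X) from the conditional distributions:
P(X) = (5/12, 7/12), so H(X) = 0.2950 dits
H(Y|X) = Σ_x P(X=x) · H(Y|X=x):
  P(Y|X=0) = (2/5, 2/5, 1/5), H(Y|X=0) = 0.4581, weight P(X=0) = 5/12
  P(Y|X=1) = (3/14, 1/2, 2/7), H(Y|X=1) = 0.4493, weight P(X=1) = 7/12
H(Y|X) = 0.4530 dits

H(X) + H(Y|X) = 0.2950 + 0.4530 = 0.7480 dits

Both sides equal 0.7480 dits. ✓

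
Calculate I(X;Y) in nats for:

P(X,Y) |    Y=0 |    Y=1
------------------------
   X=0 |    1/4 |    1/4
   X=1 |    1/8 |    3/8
0.0338 nats

Mutual information: I(X;Y) = H(X) + H(Y) - H(X,Y)

Marginals:
P(X) = (1/2, 1/2), H(X) = 0.6931 nats
P(Y) = (3/8, 5/8), H(Y) = 0.6616 nats

Joint entropy: H(X,Y) = 1.3209 nats

I(X;Y) = 0.6931 + 0.6616 - 1.3209 = 0.0338 nats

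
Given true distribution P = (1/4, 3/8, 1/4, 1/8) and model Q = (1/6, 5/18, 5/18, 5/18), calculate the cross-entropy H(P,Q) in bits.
2.0322 bits

Cross-entropy: H(P,Q) = -Σ p(x) log q(x)

Alternatively: H(P,Q) = H(P) + D_KL(P||Q)
H(P) = 1.9056 bits
D_KL(P||Q) = 0.1266 bits

H(P,Q) = 1.9056 + 0.1266 = 2.0322 bits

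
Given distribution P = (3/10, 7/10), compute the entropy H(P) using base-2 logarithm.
0.8813 bits

Shannon entropy is H(X) = -Σ p(x) log p(x).

For P = (3/10, 7/10):
H = -3/10 × log_2(3/10) -7/10 × log_2(7/10)
H = 0.8813 bits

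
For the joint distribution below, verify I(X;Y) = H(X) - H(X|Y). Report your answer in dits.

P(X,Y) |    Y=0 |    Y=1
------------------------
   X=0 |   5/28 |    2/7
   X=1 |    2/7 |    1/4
I(X;Y) = 0.0048 dits

Mutual information has multiple equivalent forms:
- I(X;Y) = H(X) - H(X|Y)
- I(X;Y) = H(Y) - H(Y|X)
- I(X;Y) = H(X) + H(Y) - H(X,Y)

Computing all quantities:
H(X) = 0.2999, H(Y) = 0.2999, H(X,Y) = 0.5950
H(X|Y) = 0.2951, H(Y|X) = 0.2951

Verification:
H(X) - H(X|Y) = 0.2999 - 0.2951 = 0.0048
H(Y) - H(Y|X) = 0.2999 - 0.2951 = 0.0048
H(X) + H(Y) - H(X,Y) = 0.2999 + 0.2999 - 0.5950 = 0.0048

All forms give I(X;Y) = 0.0048 dits. ✓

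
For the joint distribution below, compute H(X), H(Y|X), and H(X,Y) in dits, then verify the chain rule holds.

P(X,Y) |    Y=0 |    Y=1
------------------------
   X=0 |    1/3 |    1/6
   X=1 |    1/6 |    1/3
H(X,Y) = 0.5775, H(X) = 0.3010, H(Y|X) = 0.2764 (all in dits)

Chain rule: H(X,Y) = H(X) + H(Y|X)

Left side — joint entropy directly:
H(X,Y) = -Σ p(x,y) log p(x,y) = 0.5775 dits

Right side — compute H(Y|X) from the conditional distributions:
P(X) = (1/2, 1/2), so H(X) = 0.3010 dits
H(Y|X) = Σ_x P(X=x) · H(Y|X=x):
  P(Y|X=0) = (2/3, 1/3), H(Y|X=0) = 0.2764, weight P(X=0) = 1/2
  P(Y|X=1) = (1/3, 2/3), H(Y|X=1) = 0.2764, weight P(X=1) = 1/2
H(Y|X) = 0.2764 dits

H(X) + H(Y|X) = 0.3010 + 0.2764 = 0.5775 dits

Both sides equal 0.5775 dits. ✓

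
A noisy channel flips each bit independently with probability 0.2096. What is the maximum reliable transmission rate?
0.2593 bits

For a binary symmetric channel (BSC) with error probability p:
Capacity C = 1 - H(p) bits per symbol

where H(p) = -p log₂(p) - (1-p) log₂(1-p) is the binary entropy function.

H(0.2096) = 0.7407 bits
C = 1 - 0.7407 = 0.2593 bits per symbol

This means we can reliably transmit up to 0.2593 bits of information per channel use.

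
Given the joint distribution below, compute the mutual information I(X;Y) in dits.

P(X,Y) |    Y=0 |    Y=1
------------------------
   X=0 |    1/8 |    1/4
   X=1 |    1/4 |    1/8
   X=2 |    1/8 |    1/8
0.0184 dits

Mutual information: I(X;Y) = H(X) + H(Y) - H(X,Y)

Marginals:
P(X) = (3/8, 3/8, 1/4), H(X) = 0.4700 dits
P(Y) = (1/2, 1/2), H(Y) = 0.3010 dits

Joint entropy: H(X,Y) = 0.7526 dits

I(X;Y) = 0.4700 + 0.3010 - 0.7526 = 0.0184 dits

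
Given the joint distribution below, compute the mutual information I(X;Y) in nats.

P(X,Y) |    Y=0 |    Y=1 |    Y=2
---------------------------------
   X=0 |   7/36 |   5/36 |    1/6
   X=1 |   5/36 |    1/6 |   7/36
0.0070 nats

Mutual information: I(X;Y) = H(X) + H(Y) - H(X,Y)

Marginals:
P(X) = (1/2, 1/2), H(X) = 0.6931 nats
P(Y) = (1/3, 11/36, 13/36), H(Y) = 1.0963 nats

Joint entropy: H(X,Y) = 1.7825 nats

I(X;Y) = 0.6931 + 1.0963 - 1.7825 = 0.0070 nats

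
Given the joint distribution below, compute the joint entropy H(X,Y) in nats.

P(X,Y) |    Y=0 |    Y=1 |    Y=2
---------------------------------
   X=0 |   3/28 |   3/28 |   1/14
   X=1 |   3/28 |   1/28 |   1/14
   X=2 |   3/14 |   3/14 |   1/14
2.0627 nats

Joint entropy is H(X,Y) = -Σ_{x,y} p(x,y) log p(x,y).

Summing over all non-zero entries:
H(X,Y) = -[3/28·log_e(3/28) + 3/28·log_e(3/28) + 1/14·log_e(1/14) + 3/28·log_e(3/28) + 1/28·log_e(1/28) + 1/14·log_e(1/14) + 3/14·log_e(3/14) + 3/14·log_e(3/14) + 1/14·log_e(1/14)]
H(X,Y) = 2.0627 nats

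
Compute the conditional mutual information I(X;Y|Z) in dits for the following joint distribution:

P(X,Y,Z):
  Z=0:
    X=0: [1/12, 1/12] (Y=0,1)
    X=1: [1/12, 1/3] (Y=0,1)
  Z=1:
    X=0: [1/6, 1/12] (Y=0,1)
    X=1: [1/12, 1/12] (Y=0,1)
0.0133 dits

Conditional mutual information: I(X;Y|Z) = H(X|Z) + H(Y|Z) - H(X,Y|Z)

H(Z) = 0.2950
H(X,Z) = 0.5683 → H(X|Z) = 0.2734
H(Y,Z) = 0.5683 → H(Y|Z) = 0.2734
H(X,Y,Z) = 0.8283 → H(X,Y|Z) = 0.5334

I(X;Y|Z) = 0.2734 + 0.2734 - 0.5334 = 0.0133 dits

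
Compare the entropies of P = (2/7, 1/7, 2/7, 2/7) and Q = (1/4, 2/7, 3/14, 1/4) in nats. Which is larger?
Q

Computing entropies in nats:
H(P) = 1.3518
H(Q) = 1.3812

Distribution Q has higher entropy.

Intuition: The distribution closer to uniform (more spread out) has higher entropy.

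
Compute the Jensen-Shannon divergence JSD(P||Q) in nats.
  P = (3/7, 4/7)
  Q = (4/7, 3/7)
0.0102 nats

Jensen-Shannon divergence is:
JSD(P||Q) = 0.5 × D_KL(P||M) + 0.5 × D_KL(Q||M)
where M = 0.5 × (P + Q) is the mixture distribution.

M = 0.5 × (3/7, 4/7) + 0.5 × (4/7, 3/7) = (1/2, 1/2)

D_KL(P||M) = 0.0102 nats
D_KL(Q||M) = 0.0102 nats

JSD(P||Q) = 0.5 × 0.0102 + 0.5 × 0.0102 = 0.0102 nats

Unlike KL divergence, JSD is symmetric and bounded: 0 ≤ JSD ≤ log(2).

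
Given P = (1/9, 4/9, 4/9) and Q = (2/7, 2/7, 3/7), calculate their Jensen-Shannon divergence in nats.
0.0286 nats

Jensen-Shannon divergence is:
JSD(P||Q) = 0.5 × D_KL(P||M) + 0.5 × D_KL(Q||M)
where M = 0.5 × (P + Q) is the mixture distribution.

M = 0.5 × (1/9, 4/9, 4/9) + 0.5 × (2/7, 2/7, 3/7) = (0.198413, 0.365079, 0.436508)

D_KL(P||M) = 0.0310 nats
D_KL(Q||M) = 0.0263 nats

JSD(P||Q) = 0.5 × 0.0310 + 0.5 × 0.0263 = 0.0286 nats

Unlike KL divergence, JSD is symmetric and bounded: 0 ≤ JSD ≤ log(2).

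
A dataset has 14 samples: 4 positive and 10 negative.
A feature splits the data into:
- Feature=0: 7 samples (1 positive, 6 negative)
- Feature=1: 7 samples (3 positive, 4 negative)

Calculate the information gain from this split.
0.0747 bits

Information Gain = H(Y) - H(Y|Feature)

Before split:
P(positive) = 4/14 = 0.2857
H(Y) = 0.8631 bits

After split:
Feature=0: H = 0.5917 bits (weight = 7/14)
Feature=1: H = 0.9852 bits (weight = 7/14)
H(Y|Feature) = (7/14)×0.5917 + (7/14)×0.9852 = 0.7885 bits

Information Gain = 0.8631 - 0.7885 = 0.0747 bits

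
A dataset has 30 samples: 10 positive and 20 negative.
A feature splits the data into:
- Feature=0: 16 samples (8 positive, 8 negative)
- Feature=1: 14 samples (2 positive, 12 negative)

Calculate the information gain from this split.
0.1088 bits

Information Gain = H(Y) - H(Y|Feature)

Before split:
P(positive) = 10/30 = 0.3333
H(Y) = 0.9183 bits

After split:
Feature=0: H = 1.0000 bits (weight = 16/30)
Feature=1: H = 0.5917 bits (weight = 14/30)
H(Y|Feature) = (16/30)×1.0000 + (14/30)×0.5917 = 0.8094 bits

Information Gain = 0.9183 - 0.8094 = 0.1088 bits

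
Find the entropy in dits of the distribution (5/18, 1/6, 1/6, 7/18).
0.5734 dits

Shannon entropy is H(X) = -Σ p(x) log p(x).

For P = (5/18, 1/6, 1/6, 7/18):
H = -5/18 × log_10(5/18) -1/6 × log_10(1/6) -1/6 × log_10(1/6) -7/18 × log_10(7/18)
H = 0.5734 dits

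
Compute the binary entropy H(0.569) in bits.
0.9862 bits

The binary entropy function is:
H(p) = -p log(p) - (1-p) log(1-p)

H(0.569) = -0.569 × log_2(0.569) - 0.431 × log_2(0.431)
H(0.569) = 0.9862 bits

Note: Binary entropy is maximized at p=0.5 (H=1 bit) and minimized at p=0 or p=1 (H=0).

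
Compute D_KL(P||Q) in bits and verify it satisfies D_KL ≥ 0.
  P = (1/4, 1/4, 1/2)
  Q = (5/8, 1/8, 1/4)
0.4195 bits

KL divergence satisfies the Gibbs inequality: D_KL(P||Q) ≥ 0 for all distributions P, Q.

D_KL(P||Q) = Σ p(x) log(p(x)/q(x))
Term by term:
  x=0: 1/4 × log_2[(1/4)/(5/8)] = -0.3305
  x=1: 1/4 × log_2[(1/4)/(1/8)] = 0.2500
  x=2: 1/2 × log_2[(1/2)/(1/4)] = 0.5000
D_KL(P||Q) = 0.4195 bits

D_KL(P||Q) = 0.4195 ≥ 0 ✓

This non-negativity is a fundamental property: relative entropy cannot be negative because it measures how different Q is from P.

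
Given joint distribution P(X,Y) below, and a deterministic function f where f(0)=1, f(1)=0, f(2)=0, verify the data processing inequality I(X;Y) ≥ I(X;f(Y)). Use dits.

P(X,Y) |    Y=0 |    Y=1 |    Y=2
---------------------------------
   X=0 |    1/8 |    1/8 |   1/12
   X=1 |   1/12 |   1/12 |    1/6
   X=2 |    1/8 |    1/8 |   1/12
I(X;Y) = 0.0133, I(X;f(Y)) = 0.0035, inequality holds: 0.0133 ≥ 0.0035

Data Processing Inequality: For any Markov chain X → Y → Z, we have I(X;Y) ≥ I(X;Z).

Here Z = f(Y) is a deterministic function of Y, forming X → Y → Z.

Original I(X;Y) = 0.0133 dits

After applying f:
P(X,Z) where Z=f(Y):
- P(X,Z=0) = P(X,Y=1) + P(X,Y=2)
- P(X,Z=1) = P(X,Y=0)

I(X;Z) = I(X;f(Y)) = 0.0035 dits

Verification: 0.0133 ≥ 0.0035 ✓

Information cannot be created by processing; the function f can only lose information about X.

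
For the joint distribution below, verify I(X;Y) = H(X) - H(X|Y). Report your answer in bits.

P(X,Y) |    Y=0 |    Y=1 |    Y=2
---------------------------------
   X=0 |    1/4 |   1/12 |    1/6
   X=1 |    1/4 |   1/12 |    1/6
I(X;Y) = 0.0000 bits

Mutual information has multiple equivalent forms:
- I(X;Y) = H(X) - H(X|Y)
- I(X;Y) = H(Y) - H(Y|X)
- I(X;Y) = H(X) + H(Y) - H(X,Y)

Computing all quantities:
H(X) = 1.0000, H(Y) = 1.4591, H(X,Y) = 2.4591
H(X|Y) = 1.0000, H(Y|X) = 1.4591

Verification:
H(X) - H(X|Y) = 1.0000 - 1.0000 = 0.0000
H(Y) - H(Y|X) = 1.4591 - 1.4591 = 0.0000
H(X) + H(Y) - H(X,Y) = 1.0000 + 1.4591 - 2.4591 = 0.0000

All forms give I(X;Y) = 0.0000 bits. ✓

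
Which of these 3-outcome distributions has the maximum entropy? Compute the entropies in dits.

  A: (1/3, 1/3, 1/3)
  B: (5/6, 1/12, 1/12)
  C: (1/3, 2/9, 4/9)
A

For a discrete distribution over n outcomes, entropy is maximized by the uniform distribution.

Computing entropies:
H(A) = 0.4771 dits
H(B) = 0.2458 dits
H(C) = 0.4607 dits

The uniform distribution (where all probabilities equal 1/3) achieves the maximum entropy of log_10(3) = 0.4771 dits.

Distribution A has the highest entropy.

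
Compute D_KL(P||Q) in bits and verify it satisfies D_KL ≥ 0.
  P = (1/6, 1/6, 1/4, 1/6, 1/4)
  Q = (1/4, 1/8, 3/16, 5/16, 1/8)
0.1743 bits

KL divergence satisfies the Gibbs inequality: D_KL(P||Q) ≥ 0 for all distributions P, Q.

D_KL(P||Q) = Σ p(x) log(p(x)/q(x))
Term by term:
  x=0: 1/6 × log_2[(1/6)/(1/4)] = -0.0975
  x=1: 1/6 × log_2[(1/6)/(1/8)] = 0.0692
  x=2: 1/4 × log_2[(1/4)/(3/16)] = 0.1038
  x=3: 1/6 × log_2[(1/6)/(5/16)] = -0.1511
  x=4: 1/4 × log_2[(1/4)/(1/8)] = 0.2500
D_KL(P||Q) = 0.1743 bits

D_KL(P||Q) = 0.1743 ≥ 0 ✓

This non-negativity is a fundamental property: relative entropy cannot be negative because it measures how different Q is from P.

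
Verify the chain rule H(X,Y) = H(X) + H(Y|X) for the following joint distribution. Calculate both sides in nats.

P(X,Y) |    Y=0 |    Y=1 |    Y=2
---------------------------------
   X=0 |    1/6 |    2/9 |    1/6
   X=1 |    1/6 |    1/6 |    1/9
H(X,Y) = 1.7729, H(X) = 0.6870, H(Y|X) = 1.0859 (all in nats)

Chain rule: H(X,Y) = H(X) + H(Y|X)

Left side — joint entropy directly:
H(X,Y) = -Σ p(x,y) log p(x,y) = 1.7729 nats

Right side — compute H(Y|X) from the conditional distributions:
P(X) = (5/9, 4/9), so H(X) = 0.6870 nats
H(Y|X) = Σ_x P(X=x) · H(Y|X=x):
  P(Y|X=0) = (3/10, 2/5, 3/10), H(Y|X=0) = 1.0889, weight P(X=0) = 5/9
  P(Y|X=1) = (3/8, 3/8, 1/4), H(Y|X=1) = 1.0822, weight P(X=1) = 4/9
H(Y|X) = 1.0859 nats

H(X) + H(Y|X) = 0.6870 + 1.0859 = 1.7729 nats

Both sides equal 1.7729 nats. ✓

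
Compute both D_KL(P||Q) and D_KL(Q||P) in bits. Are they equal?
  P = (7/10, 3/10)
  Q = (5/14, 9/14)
D_KL(P||Q) = 0.3497, D_KL(Q||P) = 0.3601

KL divergence is not symmetric: D_KL(P||Q) ≠ D_KL(Q||P) in general.

D_KL(P||Q) = 0.3497 bits
D_KL(Q||P) = 0.3601 bits

No, they are not equal!

This asymmetry is why KL divergence is not a true distance metric.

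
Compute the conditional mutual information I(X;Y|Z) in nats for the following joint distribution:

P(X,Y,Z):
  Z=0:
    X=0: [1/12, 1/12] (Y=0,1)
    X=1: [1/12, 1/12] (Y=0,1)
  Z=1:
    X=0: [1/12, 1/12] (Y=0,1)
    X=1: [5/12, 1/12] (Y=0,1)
0.0341 nats

Conditional mutual information: I(X;Y|Z) = H(X|Z) + H(Y|Z) - H(X,Y|Z)

H(Z) = 0.6365
H(X,Z) = 1.2425 → H(X|Z) = 0.6059
H(Y,Z) = 1.2425 → H(Y|Z) = 0.6059
H(X,Y,Z) = 1.8143 → H(X,Y|Z) = 1.1778

I(X;Y|Z) = 0.6059 + 0.6059 - 1.1778 = 0.0341 nats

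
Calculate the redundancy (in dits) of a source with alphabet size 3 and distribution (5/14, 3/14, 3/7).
0.0164 dits

Redundancy measures how far a source is from maximum entropy:
R = H_max - H(X)

Maximum entropy for 3 symbols: H_max = log_10(3) = 0.4771 dits
Actual entropy: H(X) = 0.4608 dits
Redundancy: R = 0.4771 - 0.4608 = 0.0164 dits

This redundancy represents potential for compression: the source could be compressed by 0.0164 dits per symbol.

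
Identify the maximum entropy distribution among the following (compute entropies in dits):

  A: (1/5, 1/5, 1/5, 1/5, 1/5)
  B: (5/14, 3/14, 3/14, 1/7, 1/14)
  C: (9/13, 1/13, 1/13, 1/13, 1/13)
A

For a discrete distribution over n outcomes, entropy is maximized by the uniform distribution.

Computing entropies:
H(A) = 0.6990 dits
H(B) = 0.6490 dits
H(C) = 0.4533 dits

The uniform distribution (where all probabilities equal 1/5) achieves the maximum entropy of log_10(5) = 0.6990 dits.

Distribution A has the highest entropy.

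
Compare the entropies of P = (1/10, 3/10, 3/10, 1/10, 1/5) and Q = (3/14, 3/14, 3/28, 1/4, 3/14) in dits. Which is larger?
Q

Computing entropies in dits:
H(P) = 0.6535
H(Q) = 0.6845

Distribution Q has higher entropy.

Intuition: The distribution closer to uniform (more spread out) has higher entropy.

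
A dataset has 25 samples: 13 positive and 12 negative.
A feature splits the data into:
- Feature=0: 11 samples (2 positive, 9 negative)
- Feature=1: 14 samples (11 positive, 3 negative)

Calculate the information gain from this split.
0.2781 bits

Information Gain = H(Y) - H(Y|Feature)

Before split:
P(positive) = 13/25 = 0.5200
H(Y) = 0.9988 bits

After split:
Feature=0: H = 0.6840 bits (weight = 11/25)
Feature=1: H = 0.7496 bits (weight = 14/25)
H(Y|Feature) = (11/25)×0.6840 + (14/25)×0.7496 = 0.7208 bits

Information Gain = 0.9988 - 0.7208 = 0.2781 bits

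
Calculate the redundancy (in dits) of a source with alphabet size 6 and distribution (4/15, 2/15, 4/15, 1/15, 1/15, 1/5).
0.0587 dits

Redundancy measures how far a source is from maximum entropy:
R = H_max - H(X)

Maximum entropy for 6 symbols: H_max = log_10(6) = 0.7782 dits
Actual entropy: H(X) = 0.7194 dits
Redundancy: R = 0.7782 - 0.7194 = 0.0587 dits

This redundancy represents potential for compression: the source could be compressed by 0.0587 dits per symbol.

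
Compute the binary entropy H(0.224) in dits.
0.2310 dits

The binary entropy function is:
H(p) = -p log(p) - (1-p) log(1-p)

H(0.224) = -0.224 × log_10(0.224) - 0.776 × log_10(0.776)
H(0.224) = 0.2310 dits

Note: Binary entropy is maximized at p=0.5 (H=1 bit) and minimized at p=0 or p=1 (H=0).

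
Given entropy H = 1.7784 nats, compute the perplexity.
5.9204

Perplexity is e^H (or exp(H) for natural log).

H = 1.7784 nats
Perplexity = e^1.7784 = 5.9204

Interpretation: The model's uncertainty is equivalent to choosing uniformly among 5.9 options.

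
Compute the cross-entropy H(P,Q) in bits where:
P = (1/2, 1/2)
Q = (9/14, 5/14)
1.0614 bits

Cross-entropy: H(P,Q) = -Σ p(x) log q(x)

Alternatively: H(P,Q) = H(P) + D_KL(P||Q)
H(P) = 1.0000 bits
D_KL(P||Q) = 0.0614 bits

H(P,Q) = 1.0000 + 0.0614 = 1.0614 bits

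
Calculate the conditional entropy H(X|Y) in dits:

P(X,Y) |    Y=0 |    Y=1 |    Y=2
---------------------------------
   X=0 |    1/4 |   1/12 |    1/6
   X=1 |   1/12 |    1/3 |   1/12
0.2411 dits

Using the chain rule: H(X|Y) = H(X,Y) - H(Y)

First, compute H(X,Y) = 0.7090 dits

Marginal P(Y) = (1/3, 5/12, 1/4)
H(Y) = 0.4680 dits

H(X|Y) = H(X,Y) - H(Y) = 0.7090 - 0.4680 = 0.2411 dits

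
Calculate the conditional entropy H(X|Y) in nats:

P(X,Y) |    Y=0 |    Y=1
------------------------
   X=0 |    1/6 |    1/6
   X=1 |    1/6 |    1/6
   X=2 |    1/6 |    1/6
1.0986 nats

Using the chain rule: H(X|Y) = H(X,Y) - H(Y)

First, compute H(X,Y) = 1.7918 nats

Marginal P(Y) = (1/2, 1/2)
H(Y) = 0.6931 nats

H(X|Y) = H(X,Y) - H(Y) = 1.7918 - 0.6931 = 1.0986 nats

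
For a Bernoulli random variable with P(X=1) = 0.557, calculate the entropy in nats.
0.6866 nats

The binary entropy function is:
H(p) = -p log(p) - (1-p) log(1-p)

H(0.557) = -0.557 × log_e(0.557) - 0.443 × log_e(0.443)
H(0.557) = 0.6866 nats

Note: Binary entropy is maximized at p=0.5 (H=1 bit) and minimized at p=0 or p=1 (H=0).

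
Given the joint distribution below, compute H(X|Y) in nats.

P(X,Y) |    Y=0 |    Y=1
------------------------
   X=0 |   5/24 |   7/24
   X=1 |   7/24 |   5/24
0.6792 nats

Using the chain rule: H(X|Y) = H(X,Y) - H(Y)

First, compute H(X,Y) = 1.3723 nats

Marginal P(Y) = (1/2, 1/2)
H(Y) = 0.6931 nats

H(X|Y) = H(X,Y) - H(Y) = 1.3723 - 0.6931 = 0.6792 nats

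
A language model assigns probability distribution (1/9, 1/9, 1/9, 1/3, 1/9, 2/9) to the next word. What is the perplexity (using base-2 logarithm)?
5.3494

Perplexity is 2^H (or exp(H) for natural log).

First, H = -Σ p log p = 2.4194 bits
Perplexity = 2^2.4194 = 5.3494

Interpretation: The model's uncertainty is equivalent to choosing uniformly among 5.3 options.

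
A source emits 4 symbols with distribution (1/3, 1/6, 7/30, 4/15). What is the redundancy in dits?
0.0128 dits

Redundancy measures how far a source is from maximum entropy:
R = H_max - H(X)

Maximum entropy for 4 symbols: H_max = log_10(4) = 0.6021 dits
Actual entropy: H(X) = 0.5893 dits
Redundancy: R = 0.6021 - 0.5893 = 0.0128 dits

This redundancy represents potential for compression: the source could be compressed by 0.0128 dits per symbol.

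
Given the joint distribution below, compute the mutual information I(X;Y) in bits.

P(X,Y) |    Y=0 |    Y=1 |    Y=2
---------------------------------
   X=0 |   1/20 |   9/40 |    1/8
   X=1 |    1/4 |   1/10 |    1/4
0.1422 bits

Mutual information: I(X;Y) = H(X) + H(Y) - H(X,Y)

Marginals:
P(X) = (2/5, 3/5), H(X) = 0.9710 bits
P(Y) = (3/10, 13/40, 3/8), H(Y) = 1.5787 bits

Joint entropy: H(X,Y) = 2.4075 bits

I(X;Y) = 0.9710 + 1.5787 - 2.4075 = 0.1422 bits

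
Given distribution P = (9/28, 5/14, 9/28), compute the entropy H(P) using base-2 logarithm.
1.5831 bits

Shannon entropy is H(X) = -Σ p(x) log p(x).

For P = (9/28, 5/14, 9/28):
H = -9/28 × log_2(9/28) -5/14 × log_2(5/14) -9/28 × log_2(9/28)
H = 1.5831 bits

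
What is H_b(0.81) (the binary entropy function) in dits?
0.2112 dits

The binary entropy function is:
H(p) = -p log(p) - (1-p) log(1-p)

H(0.81) = -0.81 × log_10(0.81) - 0.19 × log_10(0.19)
H(0.81) = 0.2112 dits

Note: Binary entropy is maximized at p=0.5 (H=1 bit) and minimized at p=0 or p=1 (H=0).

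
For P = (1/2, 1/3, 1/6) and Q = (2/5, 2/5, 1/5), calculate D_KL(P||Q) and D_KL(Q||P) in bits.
D_KL(P||Q) = 0.0294, D_KL(Q||P) = 0.0290

KL divergence is not symmetric: D_KL(P||Q) ≠ D_KL(Q||P) in general.

D_KL(P||Q) = 0.0294 bits
D_KL(Q||P) = 0.0290 bits

No, they are not equal!

This asymmetry is why KL divergence is not a true distance metric.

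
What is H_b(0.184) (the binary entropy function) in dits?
0.2073 dits

The binary entropy function is:
H(p) = -p log(p) - (1-p) log(1-p)

H(0.184) = -0.184 × log_10(0.184) - 0.816 × log_10(0.816)
H(0.184) = 0.2073 dits

Note: Binary entropy is maximized at p=0.5 (H=1 bit) and minimized at p=0 or p=1 (H=0).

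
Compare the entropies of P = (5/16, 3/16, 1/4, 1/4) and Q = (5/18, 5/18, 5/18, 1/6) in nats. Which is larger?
P

Computing entropies in nats:
H(P) = 1.3705
H(Q) = 1.3661

Distribution P has higher entropy.

Intuition: The distribution closer to uniform (more spread out) has higher entropy.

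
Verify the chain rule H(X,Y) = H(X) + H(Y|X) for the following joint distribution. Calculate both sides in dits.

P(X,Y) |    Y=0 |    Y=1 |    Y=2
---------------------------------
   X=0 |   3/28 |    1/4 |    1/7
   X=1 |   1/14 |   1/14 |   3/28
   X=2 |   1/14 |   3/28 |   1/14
H(X,Y) = 0.9105, H(X) = 0.4515, H(Y|X) = 0.4590 (all in dits)

Chain rule: H(X,Y) = H(X) + H(Y|X)

Left side — joint entropy directly:
H(X,Y) = -Σ p(x,y) log p(x,y) = 0.9105 dits

Right side — compute H(Y|X) from the conditional distributions:
P(X) = (1/2, 1/4, 1/4), so H(X) = 0.4515 dits
H(Y|X) = Σ_x P(X=x) · H(Y|X=x):
  P(Y|X=0) = (3/14, 1/2, 2/7), H(Y|X=0) = 0.4493, weight P(X=0) = 1/2
  P(Y|X=1) = (2/7, 2/7, 3/7), H(Y|X=1) = 0.4686, weight P(X=1) = 1/4
  P(Y|X=2) = (2/7, 3/7, 2/7), H(Y|X=2) = 0.4686, weight P(X=2) = 1/4
H(Y|X) = 0.4590 dits

H(X) + H(Y|X) = 0.4515 + 0.4590 = 0.9105 dits

Both sides equal 0.9105 dits. ✓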